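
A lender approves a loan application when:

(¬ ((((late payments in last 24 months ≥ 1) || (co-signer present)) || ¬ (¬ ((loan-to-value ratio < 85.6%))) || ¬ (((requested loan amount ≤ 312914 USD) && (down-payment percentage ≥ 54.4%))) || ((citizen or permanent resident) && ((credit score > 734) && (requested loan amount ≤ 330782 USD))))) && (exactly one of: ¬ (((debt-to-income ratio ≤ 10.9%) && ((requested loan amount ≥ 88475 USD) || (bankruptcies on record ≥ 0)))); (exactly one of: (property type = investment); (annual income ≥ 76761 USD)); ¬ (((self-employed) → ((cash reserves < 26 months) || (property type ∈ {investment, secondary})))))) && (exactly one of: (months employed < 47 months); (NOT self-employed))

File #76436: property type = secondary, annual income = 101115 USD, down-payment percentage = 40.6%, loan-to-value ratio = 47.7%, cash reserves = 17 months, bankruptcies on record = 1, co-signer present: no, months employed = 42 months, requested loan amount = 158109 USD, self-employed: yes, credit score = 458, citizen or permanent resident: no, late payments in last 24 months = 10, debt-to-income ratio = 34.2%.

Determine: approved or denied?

Atomic conditions:
  late payments in last 24 months ≥ 1: 10 ≥ 1 is true
  co-signer present: no → false
  loan-to-value ratio < 85.6%: 47.7 < 85.6 is true
  requested loan amount ≤ 312914 USD: 158109 ≤ 312914 is true
  down-payment percentage ≥ 54.4%: 40.6 ≥ 54.4 is false
  citizen or permanent resident: no → false
  credit score > 734: 458 > 734 is false
  requested loan amount ≤ 330782 USD: 158109 ≤ 330782 is true
  debt-to-income ratio ≤ 10.9%: 34.2 ≤ 10.9 is false
  requested loan amount ≥ 88475 USD: 158109 ≥ 88475 is true
  bankruptcies on record ≥ 0: 1 ≥ 0 is true
  property type = investment: secondary == investment is false
  annual income ≥ 76761 USD: 101115 ≥ 76761 is true
  self-employed: yes → true
  cash reserves < 26 months: 17 < 26 is true
  property type ∈ {investment, secondary}: secondary is in the set → true
  months employed < 47 months: 42 < 47 is true
  NOT self-employed: yes → false
Combine:
[1.1.1.1] true OR false = true
[1.1.1.2.1] NOT true = false
[1.1.1.2] NOT false = true
[1.1.1.3.1] true AND false = false
[1.1.1.3] NOT false = true
[1.1.1.4.2] false AND true = false
[1.1.1.4] false AND false = false
[1.1.1] true OR true OR true OR false = true
[1.1] NOT true = false
[1.2.1.1.2] true OR true = true
[1.2.1.1] false AND true = false
[1.2.1] NOT false = true
[1.2.2] exactly-one(false, true) = true
[1.2.3.1.2] true OR true = true
[1.2.3.1] true → true = true
[1.2.3] NOT true = false
[1.2] exactly-one(true, true, false) = false
[1] false AND false = false
[2] exactly-one(true, false) = true
[root] false AND true = false
Overall: false → denied

Denied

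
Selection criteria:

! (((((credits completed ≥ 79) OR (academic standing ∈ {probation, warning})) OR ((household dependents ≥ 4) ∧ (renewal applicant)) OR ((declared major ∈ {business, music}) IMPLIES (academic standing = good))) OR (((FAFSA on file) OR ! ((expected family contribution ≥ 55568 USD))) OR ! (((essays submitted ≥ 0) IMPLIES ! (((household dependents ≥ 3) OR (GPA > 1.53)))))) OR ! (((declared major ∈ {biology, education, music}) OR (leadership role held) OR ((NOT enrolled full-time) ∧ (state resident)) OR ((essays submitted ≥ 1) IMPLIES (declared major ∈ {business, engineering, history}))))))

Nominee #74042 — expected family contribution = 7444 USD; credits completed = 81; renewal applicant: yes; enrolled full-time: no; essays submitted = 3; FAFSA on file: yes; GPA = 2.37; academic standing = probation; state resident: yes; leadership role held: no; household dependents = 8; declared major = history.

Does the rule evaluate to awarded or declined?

Atomic conditions:
  credits completed ≥ 79: 81 ≥ 79 is true
  academic standing ∈ {probation, warning}: probation is in the set → true
  household dependents ≥ 4: 8 ≥ 4 is true
  renewal applicant: yes → true
  declared major ∈ {business, music}: history is not in the set → false
  academic standing = good: probation == good is false
  FAFSA on file: yes → true
  expected family contribution ≥ 55568 USD: 7444 ≥ 55568 is false
  essays submitted ≥ 0: 3 ≥ 0 is true
  household dependents ≥ 3: 8 ≥ 3 is true
  GPA > 1.53: 2.37 > 1.53 is true
  declared major ∈ {biology, education, music}: history is not in the set → false
  leadership role held: no → false
  NOT enrolled full-time: no → true
  state resident: yes → true
  essays submitted ≥ 1: 3 ≥ 1 is true
  declared major ∈ {business, engineering, history}: history is in the set → true
Combine:
[1.1.1] true OR true = true
[1.1.2] true AND true = true
[1.1.3] false → false (antecedent false ⇒ implication holds) = true
[1.1] true OR true OR true = true
[1.2.1.2] NOT false = true
[1.2.1] true OR true = true
[1.2.2.1.2.1] true OR true = true
[1.2.2.1.2] NOT true = false
[1.2.2.1] true → false = false
[1.2.2] NOT false = true
[1.2] true OR true = true
[1.3.1.3] true AND true = true
[1.3.1.4] true → true = true
[1.3.1] false OR false OR true OR true = true
[1.3] NOT true = false
[1] true OR true OR false = true
[root] NOT true = false
Overall: false → declined

Declined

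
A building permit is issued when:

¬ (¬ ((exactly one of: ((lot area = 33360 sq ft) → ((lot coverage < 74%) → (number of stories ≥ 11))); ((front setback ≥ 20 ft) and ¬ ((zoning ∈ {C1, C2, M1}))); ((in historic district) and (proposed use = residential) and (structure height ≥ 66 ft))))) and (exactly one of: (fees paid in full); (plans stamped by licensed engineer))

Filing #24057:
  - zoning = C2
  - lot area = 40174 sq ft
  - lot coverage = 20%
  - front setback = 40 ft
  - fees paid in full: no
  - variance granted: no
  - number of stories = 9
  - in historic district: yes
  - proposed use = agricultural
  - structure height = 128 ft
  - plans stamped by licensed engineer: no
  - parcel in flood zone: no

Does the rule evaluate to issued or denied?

Denied

Atomic conditions:
  lot area = 33360 sq ft: 40174 == 33360 is false
  lot coverage < 74%: 20 < 74 is true
  number of stories ≥ 11: 9 ≥ 11 is false
  front setback ≥ 20 ft: 40 ≥ 20 is true
  zoning ∈ {C1, C2, M1}: C2 is in the set → true
  in historic district: yes → true
  proposed use = residential: agricultural == residential is false
  structure height ≥ 66 ft: 128 ≥ 66 is true
  fees paid in full: no → false
  plans stamped by licensed engineer: no → false
Combine:
[1.1.1.1.2] true → false = false
[1.1.1.1] false → false (antecedent false ⇒ implication holds) = true
[1.1.1.2.2] NOT true = false
[1.1.1.2] true AND false = false
[1.1.1.3] true AND false AND true = false
[1.1.1] exactly-one(true, false, false) = true
[1.1] NOT true = false
[1] NOT false = true
[2] exactly-one(false, false) = false
[root] true AND false = false
Overall: false → denied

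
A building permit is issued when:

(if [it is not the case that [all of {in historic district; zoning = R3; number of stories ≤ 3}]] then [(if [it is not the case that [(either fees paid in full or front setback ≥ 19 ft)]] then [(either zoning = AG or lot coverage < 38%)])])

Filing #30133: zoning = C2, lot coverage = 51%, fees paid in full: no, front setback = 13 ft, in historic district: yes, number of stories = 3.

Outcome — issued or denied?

Denied

Atomic conditions:
  in historic district: yes → true
  zoning = R3: C2 == R3 is false
  number of stories ≤ 3: 3 ≤ 3 is true
  fees paid in full: no → false
  front setback ≥ 19 ft: 13 ≥ 19 is false
  zoning = AG: C2 == AG is false
  lot coverage < 38%: 51 < 38 is false
Combine:
[1.1] true AND false AND true = false
[1] NOT false = true
[2.1.1] false OR false = false
[2.1] NOT false = true
[2.2] false OR false = false
[2] true → false = false
[root] true → false = false
Overall: false → denied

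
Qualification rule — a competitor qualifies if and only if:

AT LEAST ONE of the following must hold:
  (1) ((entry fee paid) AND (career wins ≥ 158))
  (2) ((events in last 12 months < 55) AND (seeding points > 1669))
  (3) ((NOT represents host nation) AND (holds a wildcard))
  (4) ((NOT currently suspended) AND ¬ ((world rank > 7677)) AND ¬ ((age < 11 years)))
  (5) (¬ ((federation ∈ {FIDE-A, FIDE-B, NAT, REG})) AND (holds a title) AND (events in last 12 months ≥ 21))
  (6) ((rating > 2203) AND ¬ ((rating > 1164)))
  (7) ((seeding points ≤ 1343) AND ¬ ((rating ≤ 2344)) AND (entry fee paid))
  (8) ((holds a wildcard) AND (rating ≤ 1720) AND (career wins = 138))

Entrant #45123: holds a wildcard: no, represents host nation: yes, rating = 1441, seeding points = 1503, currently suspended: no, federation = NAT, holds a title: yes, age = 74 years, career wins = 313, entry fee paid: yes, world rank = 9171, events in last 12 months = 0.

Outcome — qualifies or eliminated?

Qualifies

Atomic conditions:
  entry fee paid: yes → true
  career wins ≥ 158: 313 ≥ 158 is true
  events in last 12 months < 55: 0 < 55 is true
  seeding points > 1669: 1503 > 1669 is false
  NOT represents host nation: yes → false
  holds a wildcard: no → false
  NOT currently suspended: no → true
  world rank > 7677: 9171 > 7677 is true
  age < 11 years: 74 < 11 is false
  federation ∈ {FIDE-A, FIDE-B, NAT, REG}: NAT is in the set → true
  holds a title: yes → true
  events in last 12 months ≥ 21: 0 ≥ 21 is false
  rating > 2203: 1441 > 2203 is false
  rating > 1164: 1441 > 1164 is true
  seeding points ≤ 1343: 1503 ≤ 1343 is false
  rating ≤ 2344: 1441 ≤ 2344 is true
  rating ≤ 1720: 1441 ≤ 1720 is true
  career wins = 138: 313 == 138 is false
Combine:
[1] true AND true = true
[2] true AND false = false
[3] false AND false = false
[4.2] NOT true = false
[4.3] NOT false = true
[4] true AND false AND true = false
[5.1] NOT true = false
[5] false AND true AND false = false
[6.2] NOT true = false
[6] false AND false = false
[7.2] NOT true = false
[7] false AND false AND true = false
[8] false AND true AND false = false
[root] true OR false OR false OR false OR false OR false OR false OR false = true
Overall: true → qualifies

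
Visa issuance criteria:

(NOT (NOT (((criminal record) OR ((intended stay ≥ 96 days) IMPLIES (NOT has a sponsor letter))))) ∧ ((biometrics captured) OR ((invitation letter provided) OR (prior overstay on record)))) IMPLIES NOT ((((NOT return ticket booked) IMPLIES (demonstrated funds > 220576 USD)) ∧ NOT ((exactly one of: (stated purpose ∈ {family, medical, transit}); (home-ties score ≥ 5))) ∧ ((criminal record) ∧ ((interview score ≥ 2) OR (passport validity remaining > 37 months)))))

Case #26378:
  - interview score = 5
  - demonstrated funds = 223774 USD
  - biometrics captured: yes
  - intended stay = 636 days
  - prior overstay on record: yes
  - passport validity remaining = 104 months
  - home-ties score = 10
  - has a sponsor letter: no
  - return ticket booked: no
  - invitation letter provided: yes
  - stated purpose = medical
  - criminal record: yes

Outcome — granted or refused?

Atomic conditions:
  criminal record: yes → true
  intended stay ≥ 96 days: 636 ≥ 96 is true
  NOT has a sponsor letter: no → true
  biometrics captured: yes → true
  invitation letter provided: yes → true
  prior overstay on record: yes → true
  NOT return ticket booked: no → true
  demonstrated funds > 220576 USD: 223774 > 220576 is true
  stated purpose ∈ {family, medical, transit}: medical is in the set → true
  home-ties score ≥ 5: 10 ≥ 5 is true
  interview score ≥ 2: 5 ≥ 2 is true
  passport validity remaining > 37 months: 104 > 37 is true
Combine:
[1.1.1.1.2] true → true = true
[1.1.1.1] true OR true = true
[1.1.1] NOT true = false
[1.1] NOT false = true
[1.2.2] true OR true = true
[1.2] true OR true = true
[1] true AND true = true
[2.1.1] true → true = true
[2.1.2.1] exactly-one(true, true) = false
[2.1.2] NOT false = true
[2.1.3.2] true OR true = true
[2.1.3] true AND true = true
[2.1] true AND true AND true = true
[2] NOT true = false
[root] true → false = false
Overall: false → refused

Refused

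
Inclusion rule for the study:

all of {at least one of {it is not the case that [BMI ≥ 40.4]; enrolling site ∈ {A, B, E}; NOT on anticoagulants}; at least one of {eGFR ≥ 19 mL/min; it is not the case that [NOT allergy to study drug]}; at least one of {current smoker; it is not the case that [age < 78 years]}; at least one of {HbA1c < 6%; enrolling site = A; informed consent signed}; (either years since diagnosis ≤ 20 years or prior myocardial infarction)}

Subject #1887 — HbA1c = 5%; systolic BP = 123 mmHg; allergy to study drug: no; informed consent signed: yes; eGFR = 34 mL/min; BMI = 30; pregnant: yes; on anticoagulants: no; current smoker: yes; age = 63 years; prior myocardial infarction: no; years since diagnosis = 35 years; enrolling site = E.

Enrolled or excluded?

Atomic conditions:
  BMI ≥ 40.4: 30 ≥ 40.4 is false
  enrolling site ∈ {A, B, E}: E is in the set → true
  NOT on anticoagulants: no → true
  eGFR ≥ 19 mL/min: 34 ≥ 19 is true
  NOT allergy to study drug: no → true
  current smoker: yes → true
  age < 78 years: 63 < 78 is true
  HbA1c < 6%: 5 < 6 is true
  enrolling site = A: E == A is false
  informed consent signed: yes → true
  years since diagnosis ≤ 20 years: 35 ≤ 20 is false
  prior myocardial infarction: no → false
Combine:
[1.1] NOT false = true
[1] true OR true OR true = true
[2.2] NOT true = false
[2] true OR false = true
[3.2] NOT true = false
[3] true OR false = true
[4] true OR false OR true = true
[5] false OR false = false
[root] true AND true AND true AND true AND false = false
Overall: false → excluded

Excluded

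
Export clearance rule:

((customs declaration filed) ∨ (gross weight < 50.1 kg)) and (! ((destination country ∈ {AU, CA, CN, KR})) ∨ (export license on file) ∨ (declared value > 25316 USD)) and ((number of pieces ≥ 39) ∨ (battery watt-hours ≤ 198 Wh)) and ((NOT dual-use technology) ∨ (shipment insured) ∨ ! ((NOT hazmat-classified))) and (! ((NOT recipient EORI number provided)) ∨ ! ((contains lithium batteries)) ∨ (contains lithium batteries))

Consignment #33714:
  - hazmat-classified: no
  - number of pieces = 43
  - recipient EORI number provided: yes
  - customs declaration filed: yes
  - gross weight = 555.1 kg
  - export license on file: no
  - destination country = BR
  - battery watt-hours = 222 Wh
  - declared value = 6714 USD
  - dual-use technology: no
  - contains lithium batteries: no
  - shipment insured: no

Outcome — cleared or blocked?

Atomic conditions:
  customs declaration filed: yes → true
  gross weight < 50.1 kg: 555.1 < 50.1 is false
  destination country ∈ {AU, CA, CN, KR}: BR is not in the set → false
  export license on file: no → false
  declared value > 25316 USD: 6714 > 25316 is false
  number of pieces ≥ 39: 43 ≥ 39 is true
  battery watt-hours ≤ 198 Wh: 222 ≤ 198 is false
  NOT dual-use technology: no → true
  shipment insured: no → false
  NOT hazmat-classified: no → true
  NOT recipient EORI number provided: yes → false
  contains lithium batteries: no → false
Combine:
[1] true OR false = true
[2.1] NOT false = true
[2] true OR false OR false = true
[3] true OR false = true
[4.3] NOT true = false
[4] true OR false OR false = true
[5.1] NOT false = true
[5.2] NOT false = true
[5] true OR true OR false = true
[root] true AND true AND true AND true AND true = true
Overall: true → cleared

Cleared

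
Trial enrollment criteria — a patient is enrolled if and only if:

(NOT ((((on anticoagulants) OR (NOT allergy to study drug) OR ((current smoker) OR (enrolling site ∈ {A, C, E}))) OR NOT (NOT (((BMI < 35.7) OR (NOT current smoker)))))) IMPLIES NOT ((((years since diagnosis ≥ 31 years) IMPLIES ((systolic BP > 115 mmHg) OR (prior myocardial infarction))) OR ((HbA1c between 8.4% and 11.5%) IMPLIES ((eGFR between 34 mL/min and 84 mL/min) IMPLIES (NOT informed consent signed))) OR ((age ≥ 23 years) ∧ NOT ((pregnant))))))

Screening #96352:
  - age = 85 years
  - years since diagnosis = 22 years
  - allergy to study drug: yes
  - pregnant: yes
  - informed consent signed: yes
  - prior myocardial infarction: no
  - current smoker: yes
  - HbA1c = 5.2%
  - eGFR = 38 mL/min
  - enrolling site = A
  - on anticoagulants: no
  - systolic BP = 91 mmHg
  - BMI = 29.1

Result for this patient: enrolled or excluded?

Enrolled

Atomic conditions:
  on anticoagulants: no → false
  NOT allergy to study drug: yes → false
  current smoker: yes → true
  enrolling site ∈ {A, C, E}: A is in the set → true
  BMI < 35.7: 29.1 < 35.7 is true
  NOT current smoker: yes → false
  years since diagnosis ≥ 31 years: 22 ≥ 31 is false
  systolic BP > 115 mmHg: 91 > 115 is false
  prior myocardial infarction: no → false
  HbA1c between 8.4% and 11.5%: 5.2 in [8.4, 11.5] is false
  eGFR between 34 mL/min and 84 mL/min: 38 in [34, 84] is true
  NOT informed consent signed: yes → false
  age ≥ 23 years: 85 ≥ 23 is true
  pregnant: yes → true
Combine:
[1.1.1.3] true OR true = true
[1.1.1] false OR false OR true = true
[1.1.2.1.1] true OR false = true
[1.1.2.1] NOT true = false
[1.1.2] NOT false = true
[1.1] true OR true = true
[1] NOT true = false
[2.1.1.2] false OR false = false
[2.1.1] false → false (antecedent false ⇒ implication holds) = true
[2.1.2.2] true → false = false
[2.1.2] false → false (antecedent false ⇒ implication holds) = true
[2.1.3.2] NOT true = false
[2.1.3] true AND false = false
[2.1] true OR true OR false = true
[2] NOT true = false
[root] false → false (antecedent false ⇒ implication holds) = true
Overall: true → enrolled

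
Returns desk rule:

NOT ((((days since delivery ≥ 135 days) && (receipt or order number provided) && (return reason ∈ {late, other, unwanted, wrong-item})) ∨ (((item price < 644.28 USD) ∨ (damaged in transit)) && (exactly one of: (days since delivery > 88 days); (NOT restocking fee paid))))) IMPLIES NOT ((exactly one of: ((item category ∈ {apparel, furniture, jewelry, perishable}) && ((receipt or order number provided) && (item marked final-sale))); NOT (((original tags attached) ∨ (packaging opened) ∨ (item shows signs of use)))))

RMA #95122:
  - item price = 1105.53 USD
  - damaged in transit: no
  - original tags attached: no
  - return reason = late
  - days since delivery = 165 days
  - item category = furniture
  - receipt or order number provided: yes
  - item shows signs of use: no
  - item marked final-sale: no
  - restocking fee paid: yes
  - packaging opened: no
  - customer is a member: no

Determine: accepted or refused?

Atomic conditions:
  days since delivery ≥ 135 days: 165 ≥ 135 is true
  receipt or order number provided: yes → true
  return reason ∈ {late, other, unwanted, wrong-item}: late is in the set → true
  item price < 644.28 USD: 1105.53 < 644.28 is false
  damaged in transit: no → false
  days since delivery > 88 days: 165 > 88 is true
  NOT restocking fee paid: yes → false
  item category ∈ {apparel, furniture, jewelry, perishable}: furniture is in the set → true
  item marked final-sale: no → false
  original tags attached: no → false
  packaging opened: no → false
  item shows signs of use: no → false
Combine:
[1.1.1] true AND true AND true = true
[1.1.2.1] false OR false = false
[1.1.2.2] exactly-one(true, false) = true
[1.1.2] false AND true = false
[1.1] true OR false = true
[1] NOT true = false
[2.1.1.2] true AND false = false
[2.1.1] true AND false = false
[2.1.2.1] false OR false OR false = false
[2.1.2] NOT false = true
[2.1] exactly-one(false, true) = true
[2] NOT true = false
[root] false → false (antecedent false ⇒ implication holds) = true
Overall: true → accepted

Accepted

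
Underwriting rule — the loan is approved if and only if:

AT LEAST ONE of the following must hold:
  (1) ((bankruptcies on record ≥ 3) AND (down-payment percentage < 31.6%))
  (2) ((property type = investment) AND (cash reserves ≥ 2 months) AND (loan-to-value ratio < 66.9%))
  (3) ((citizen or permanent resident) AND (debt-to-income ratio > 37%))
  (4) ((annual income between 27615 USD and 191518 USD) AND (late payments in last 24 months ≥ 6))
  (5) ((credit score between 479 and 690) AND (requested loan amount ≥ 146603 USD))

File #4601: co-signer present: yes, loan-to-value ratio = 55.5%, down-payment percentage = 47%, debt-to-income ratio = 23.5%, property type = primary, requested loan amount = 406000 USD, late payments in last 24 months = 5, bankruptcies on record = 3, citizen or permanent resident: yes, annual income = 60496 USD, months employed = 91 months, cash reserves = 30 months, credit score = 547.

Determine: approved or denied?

Approved

Atomic conditions:
  bankruptcies on record ≥ 3: 3 ≥ 3 is true
  down-payment percentage < 31.6%: 47 < 31.6 is false
  property type = investment: primary == investment is false
  cash reserves ≥ 2 months: 30 ≥ 2 is true
  loan-to-value ratio < 66.9%: 55.5 < 66.9 is true
  citizen or permanent resident: yes → true
  debt-to-income ratio > 37%: 23.5 > 37 is false
  annual income between 27615 USD and 191518 USD: 60496 in [27615, 191518] is true
  late payments in last 24 months ≥ 6: 5 ≥ 6 is false
  credit score between 479 and 690: 547 in [479, 690] is true
  requested loan amount ≥ 146603 USD: 406000 ≥ 146603 is true
Combine:
[1] true AND false = false
[2] false AND true AND true = false
[3] true AND false = false
[4] true AND false = false
[5] true AND true = true
[root] false OR false OR false OR false OR true = true
Overall: true → approved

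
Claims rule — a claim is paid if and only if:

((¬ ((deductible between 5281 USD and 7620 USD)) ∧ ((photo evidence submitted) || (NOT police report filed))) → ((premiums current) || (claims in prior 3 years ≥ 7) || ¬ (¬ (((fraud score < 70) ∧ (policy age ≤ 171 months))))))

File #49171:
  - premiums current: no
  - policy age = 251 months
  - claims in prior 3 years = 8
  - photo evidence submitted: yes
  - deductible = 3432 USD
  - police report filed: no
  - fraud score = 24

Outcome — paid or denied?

Paid

Atomic conditions:
  deductible between 5281 USD and 7620 USD: 3432 in [5281, 7620] is false
  photo evidence submitted: yes → true
  NOT police report filed: no → true
  premiums current: no → false
  claims in prior 3 years ≥ 7: 8 ≥ 7 is true
  fraud score < 70: 24 < 70 is true
  policy age ≤ 171 months: 251 ≤ 171 is false
Combine:
[1.1] NOT false = true
[1.2] true OR true = true
[1] true AND true = true
[2.3.1.1] true AND false = false
[2.3.1] NOT false = true
[2.3] NOT true = false
[2] false OR true OR false = true
[root] true → true = true
Overall: true → paid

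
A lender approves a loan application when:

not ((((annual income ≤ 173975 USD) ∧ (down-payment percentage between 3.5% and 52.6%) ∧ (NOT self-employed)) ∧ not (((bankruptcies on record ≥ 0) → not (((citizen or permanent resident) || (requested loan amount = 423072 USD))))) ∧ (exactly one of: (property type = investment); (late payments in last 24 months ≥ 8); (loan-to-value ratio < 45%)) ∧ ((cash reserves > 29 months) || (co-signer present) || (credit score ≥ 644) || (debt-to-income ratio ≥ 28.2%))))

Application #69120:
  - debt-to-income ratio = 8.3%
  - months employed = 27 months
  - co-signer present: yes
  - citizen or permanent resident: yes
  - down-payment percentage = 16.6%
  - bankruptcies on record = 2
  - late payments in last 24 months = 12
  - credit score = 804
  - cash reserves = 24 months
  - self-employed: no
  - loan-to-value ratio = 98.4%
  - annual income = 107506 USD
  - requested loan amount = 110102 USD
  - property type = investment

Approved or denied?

Approved

Atomic conditions:
  annual income ≤ 173975 USD: 107506 ≤ 173975 is true
  down-payment percentage between 3.5% and 52.6%: 16.6 in [3.5, 52.6] is true
  NOT self-employed: no → true
  bankruptcies on record ≥ 0: 2 ≥ 0 is true
  citizen or permanent resident: yes → true
  requested loan amount = 423072 USD: 110102 == 423072 is false
  property type = investment: investment == investment is true
  late payments in last 24 months ≥ 8: 12 ≥ 8 is true
  loan-to-value ratio < 45%: 98.4 < 45 is false
  cash reserves > 29 months: 24 > 29 is false
  co-signer present: yes → true
  credit score ≥ 644: 804 ≥ 644 is true
  debt-to-income ratio ≥ 28.2%: 8.3 ≥ 28.2 is false
Combine:
[1.1] true AND true AND true = true
[1.2.1.2.1] true OR false = true
[1.2.1.2] NOT true = false
[1.2.1] true → false = false
[1.2] NOT false = true
[1.3] exactly-one(true, true, false) = false
[1.4] false OR true OR true OR false = true
[1] true AND true AND false AND true = false
[root] NOT false = true
Overall: true → approved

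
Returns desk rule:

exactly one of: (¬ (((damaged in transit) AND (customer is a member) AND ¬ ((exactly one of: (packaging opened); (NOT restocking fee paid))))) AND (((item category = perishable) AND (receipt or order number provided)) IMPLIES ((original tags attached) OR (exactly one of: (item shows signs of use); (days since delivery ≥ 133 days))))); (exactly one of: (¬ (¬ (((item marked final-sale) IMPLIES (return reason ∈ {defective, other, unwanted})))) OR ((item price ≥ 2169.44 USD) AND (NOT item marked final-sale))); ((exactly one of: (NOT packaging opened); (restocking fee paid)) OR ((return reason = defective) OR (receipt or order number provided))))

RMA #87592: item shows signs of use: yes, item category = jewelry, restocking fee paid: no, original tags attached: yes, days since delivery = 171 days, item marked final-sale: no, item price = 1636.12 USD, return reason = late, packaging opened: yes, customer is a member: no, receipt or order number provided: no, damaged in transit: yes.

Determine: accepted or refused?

Refused

Atomic conditions:
  damaged in transit: yes → true
  customer is a member: no → false
  packaging opened: yes → true
  NOT restocking fee paid: no → true
  item category = perishable: jewelry == perishable is false
  receipt or order number provided: no → false
  original tags attached: yes → true
  item shows signs of use: yes → true
  days since delivery ≥ 133 days: 171 ≥ 133 is true
  item marked final-sale: no → false
  return reason ∈ {defective, other, unwanted}: late is not in the set → false
  item price ≥ 2169.44 USD: 1636.12 ≥ 2169.44 is false
  NOT item marked final-sale: no → true
  NOT packaging opened: yes → false
  restocking fee paid: no → false
  return reason = defective: late == defective is false
Combine:
[1.1.1.3.1] exactly-one(true, true) = false
[1.1.1.3] NOT false = true
[1.1.1] true AND false AND true = false
[1.1] NOT false = true
[1.2.1] false AND false = false
[1.2.2.2] exactly-one(true, true) = false
[1.2.2] true OR false = true
[1.2] false → true (antecedent false ⇒ implication holds) = true
[1] true AND true = true
[2.1.1.1.1] false → false (antecedent false ⇒ implication holds) = true
[2.1.1.1] NOT true = false
[2.1.1] NOT false = true
[2.1.2] false AND true = false
[2.1] true OR false = true
[2.2.1] exactly-one(false, false) = false
[2.2.2] false OR false = false
[2.2] false OR false = false
[2] exactly-one(true, false) = true
[root] exactly-one(true, true) = false
Overall: false → refused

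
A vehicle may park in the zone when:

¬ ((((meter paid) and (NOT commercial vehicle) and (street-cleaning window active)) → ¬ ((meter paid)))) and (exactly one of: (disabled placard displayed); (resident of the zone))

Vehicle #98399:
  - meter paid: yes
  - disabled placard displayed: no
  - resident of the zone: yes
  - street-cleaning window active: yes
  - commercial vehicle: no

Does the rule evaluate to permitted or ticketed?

Permitted

Atomic conditions:
  meter paid: yes → true
  NOT commercial vehicle: no → true
  street-cleaning window active: yes → true
  disabled placard displayed: no → false
  resident of the zone: yes → true
Combine:
[1.1.1] true AND true AND true = true
[1.1.2] NOT true = false
[1.1] true → false = false
[1] NOT false = true
[2] exactly-one(false, true) = true
[root] true AND true = true
Overall: true → permitted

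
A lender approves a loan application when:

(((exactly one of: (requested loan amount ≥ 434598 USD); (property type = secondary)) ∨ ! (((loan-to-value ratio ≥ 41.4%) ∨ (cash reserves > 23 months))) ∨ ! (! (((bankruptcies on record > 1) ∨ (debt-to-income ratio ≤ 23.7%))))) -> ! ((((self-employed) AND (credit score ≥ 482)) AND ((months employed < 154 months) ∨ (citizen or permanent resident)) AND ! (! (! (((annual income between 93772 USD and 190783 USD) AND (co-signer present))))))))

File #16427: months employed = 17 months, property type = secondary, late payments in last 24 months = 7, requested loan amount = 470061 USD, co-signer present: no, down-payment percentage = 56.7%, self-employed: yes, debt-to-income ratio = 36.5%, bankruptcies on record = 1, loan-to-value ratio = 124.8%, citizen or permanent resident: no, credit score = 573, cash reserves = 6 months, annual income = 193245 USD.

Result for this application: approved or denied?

Atomic conditions:
  requested loan amount ≥ 434598 USD: 470061 ≥ 434598 is true
  property type = secondary: secondary == secondary is true
  loan-to-value ratio ≥ 41.4%: 124.8 ≥ 41.4 is true
  cash reserves > 23 months: 6 > 23 is false
  bankruptcies on record > 1: 1 > 1 is false
  debt-to-income ratio ≤ 23.7%: 36.5 ≤ 23.7 is false
  self-employed: yes → true
  credit score ≥ 482: 573 ≥ 482 is true
  months employed < 154 months: 17 < 154 is true
  citizen or permanent resident: no → false
  annual income between 93772 USD and 190783 USD: 193245 in [93772, 190783] is false
  co-signer present: no → false
Combine:
[1.1] exactly-one(true, true) = false
[1.2.1] true OR false = true
[1.2] NOT true = false
[1.3.1.1] false OR false = false
[1.3.1] NOT false = true
[1.3] NOT true = false
[1] false OR false OR false = false
[2.1.1] true AND true = true
[2.1.2] true OR false = true
[2.1.3.1.1.1] false AND false = false
[2.1.3.1.1] NOT false = true
[2.1.3.1] NOT true = false
[2.1.3] NOT false = true
[2.1] true AND true AND true = true
[2] NOT true = false
[root] false → false (antecedent false ⇒ implication holds) = true
Overall: true → approved

Approved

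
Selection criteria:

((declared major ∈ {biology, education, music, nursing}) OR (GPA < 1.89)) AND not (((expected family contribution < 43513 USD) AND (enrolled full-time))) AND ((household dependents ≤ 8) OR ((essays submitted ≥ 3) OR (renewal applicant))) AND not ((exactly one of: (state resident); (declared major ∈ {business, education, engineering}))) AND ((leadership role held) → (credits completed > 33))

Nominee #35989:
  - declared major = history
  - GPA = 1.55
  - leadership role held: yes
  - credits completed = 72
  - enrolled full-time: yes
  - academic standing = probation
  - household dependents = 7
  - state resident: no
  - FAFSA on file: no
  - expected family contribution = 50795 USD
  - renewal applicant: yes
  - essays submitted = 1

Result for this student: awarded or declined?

Atomic conditions:
  declared major ∈ {biology, education, music, nursing}: history is not in the set → false
  GPA < 1.89: 1.55 < 1.89 is true
  expected family contribution < 43513 USD: 50795 < 43513 is false
  enrolled full-time: yes → true
  household dependents ≤ 8: 7 ≤ 8 is true
  essays submitted ≥ 3: 1 ≥ 3 is false
  renewal applicant: yes → true
  state resident: no → false
  declared major ∈ {business, education, engineering}: history is not in the set → false
  leadership role held: yes → true
  credits completed > 33: 72 > 33 is true
Combine:
[1] false OR true = true
[2.1] false AND true = false
[2] NOT false = true
[3.2] false OR true = true
[3] true OR true = true
[4.1] exactly-one(false, false) = false
[4] NOT false = true
[5] true → true = true
[root] true AND true AND true AND true AND true = true
Overall: true → awarded

Awarded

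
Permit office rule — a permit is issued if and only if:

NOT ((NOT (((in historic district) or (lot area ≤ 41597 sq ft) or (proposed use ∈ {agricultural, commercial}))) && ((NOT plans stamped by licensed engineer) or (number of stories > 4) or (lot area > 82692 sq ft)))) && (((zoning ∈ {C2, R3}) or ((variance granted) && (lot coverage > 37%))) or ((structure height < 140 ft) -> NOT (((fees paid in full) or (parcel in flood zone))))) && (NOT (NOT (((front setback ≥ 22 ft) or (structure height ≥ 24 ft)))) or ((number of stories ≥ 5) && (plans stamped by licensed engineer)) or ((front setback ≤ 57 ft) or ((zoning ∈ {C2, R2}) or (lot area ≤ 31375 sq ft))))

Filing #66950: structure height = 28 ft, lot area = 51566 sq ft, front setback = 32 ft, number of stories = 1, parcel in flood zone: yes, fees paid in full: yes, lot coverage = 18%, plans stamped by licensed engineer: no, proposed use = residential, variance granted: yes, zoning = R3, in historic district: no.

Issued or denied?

Atomic conditions:
  in historic district: no → false
  lot area ≤ 41597 sq ft: 51566 ≤ 41597 is false
  proposed use ∈ {agricultural, commercial}: residential is not in the set → false
  NOT plans stamped by licensed engineer: no → true
  number of stories > 4: 1 > 4 is false
  lot area > 82692 sq ft: 51566 > 82692 is false
  zoning ∈ {C2, R3}: R3 is in the set → true
  variance granted: yes → true
  lot coverage > 37%: 18 > 37 is false
  structure height < 140 ft: 28 < 140 is true
  fees paid in full: yes → true
  parcel in flood zone: yes → true
  front setback ≥ 22 ft: 32 ≥ 22 is true
  structure height ≥ 24 ft: 28 ≥ 24 is true
  number of stories ≥ 5: 1 ≥ 5 is false
  plans stamped by licensed engineer: no → false
  front setback ≤ 57 ft: 32 ≤ 57 is true
  zoning ∈ {C2, R2}: R3 is not in the set → false
  lot area ≤ 31375 sq ft: 51566 ≤ 31375 is false
Combine:
[1.1.1.1] false OR false OR false = false
[1.1.1] NOT false = true
[1.1.2] true OR false OR false = true
[1.1] true AND true = true
[1] NOT true = false
[2.1.2] true AND false = false
[2.1] true OR false = true
[2.2.2.1] true OR true = true
[2.2.2] NOT true = false
[2.2] true → false = false
[2] true OR false = true
[3.1.1.1] true OR true = true
[3.1.1] NOT true = false
[3.1] NOT false = true
[3.2] false AND false = false
[3.3.2] false OR false = false
[3.3] true OR false = true
[3] true OR false OR true = true
[root] false AND true AND true = false
Overall: false → denied

Denied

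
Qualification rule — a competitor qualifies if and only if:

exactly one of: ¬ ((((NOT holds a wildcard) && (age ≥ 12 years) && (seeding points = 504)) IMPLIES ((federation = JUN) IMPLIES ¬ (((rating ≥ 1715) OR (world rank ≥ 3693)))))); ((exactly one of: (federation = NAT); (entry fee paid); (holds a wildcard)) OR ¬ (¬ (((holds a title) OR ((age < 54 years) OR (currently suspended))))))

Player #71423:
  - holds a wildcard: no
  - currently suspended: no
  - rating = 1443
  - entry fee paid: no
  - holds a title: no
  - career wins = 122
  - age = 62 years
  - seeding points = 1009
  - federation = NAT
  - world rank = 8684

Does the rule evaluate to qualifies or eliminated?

Qualifies

Atomic conditions:
  NOT holds a wildcard: no → true
  age ≥ 12 years: 62 ≥ 12 is true
  seeding points = 504: 1009 == 504 is false
  federation = JUN: NAT == JUN is false
  rating ≥ 1715: 1443 ≥ 1715 is false
  world rank ≥ 3693: 8684 ≥ 3693 is true
  federation = NAT: NAT == NAT is true
  entry fee paid: no → false
  holds a wildcard: no → false
  holds a title: no → false
  age < 54 years: 62 < 54 is false
  currently suspended: no → false
Combine:
[1.1.1] true AND true AND false = false
[1.1.2.2.1] false OR true = true
[1.1.2.2] NOT true = false
[1.1.2] false → false (antecedent false ⇒ implication holds) = true
[1.1] false → true (antecedent false ⇒ implication holds) = true
[1] NOT true = false
[2.1] exactly-one(true, false, false) = true
[2.2.1.1.2] false OR false = false
[2.2.1.1] false OR false = false
[2.2.1] NOT false = true
[2.2] NOT true = false
[2] true OR false = true
[root] exactly-one(false, true) = true
Overall: true → qualifies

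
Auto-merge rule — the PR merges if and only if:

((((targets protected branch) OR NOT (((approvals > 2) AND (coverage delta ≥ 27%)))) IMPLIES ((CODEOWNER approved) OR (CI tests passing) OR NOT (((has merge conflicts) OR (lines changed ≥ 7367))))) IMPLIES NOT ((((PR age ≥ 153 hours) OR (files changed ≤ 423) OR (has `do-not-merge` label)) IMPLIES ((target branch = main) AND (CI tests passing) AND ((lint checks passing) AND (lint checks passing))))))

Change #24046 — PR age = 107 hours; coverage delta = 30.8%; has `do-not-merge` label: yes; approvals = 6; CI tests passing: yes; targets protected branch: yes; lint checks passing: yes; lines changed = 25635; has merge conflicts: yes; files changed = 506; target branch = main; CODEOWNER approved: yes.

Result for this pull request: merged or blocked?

Atomic conditions:
  targets protected branch: yes → true
  approvals > 2: 6 > 2 is true
  coverage delta ≥ 27%: 30.8 ≥ 27 is true
  CODEOWNER approved: yes → true
  CI tests passing: yes → true
  has merge conflicts: yes → true
  lines changed ≥ 7367: 25635 ≥ 7367 is true
  PR age ≥ 153 hours: 107 ≥ 153 is false
  files changed ≤ 423: 506 ≤ 423 is false
  has `do-not-merge` label: yes → true
  target branch = main: main == main is true
  lint checks passing: yes → true
Combine:
[1.1.2.1] true AND true = true
[1.1.2] NOT true = false
[1.1] true OR false = true
[1.2.3.1] true OR true = true
[1.2.3] NOT true = false
[1.2] true OR true OR false = true
[1] true → true = true
[2.1.1] false OR false OR true = true
[2.1.2.3] true AND true = true
[2.1.2] true AND true AND true = true
[2.1] true → true = true
[2] NOT true = false
[root] true → false = false
Overall: false → blocked

Blocked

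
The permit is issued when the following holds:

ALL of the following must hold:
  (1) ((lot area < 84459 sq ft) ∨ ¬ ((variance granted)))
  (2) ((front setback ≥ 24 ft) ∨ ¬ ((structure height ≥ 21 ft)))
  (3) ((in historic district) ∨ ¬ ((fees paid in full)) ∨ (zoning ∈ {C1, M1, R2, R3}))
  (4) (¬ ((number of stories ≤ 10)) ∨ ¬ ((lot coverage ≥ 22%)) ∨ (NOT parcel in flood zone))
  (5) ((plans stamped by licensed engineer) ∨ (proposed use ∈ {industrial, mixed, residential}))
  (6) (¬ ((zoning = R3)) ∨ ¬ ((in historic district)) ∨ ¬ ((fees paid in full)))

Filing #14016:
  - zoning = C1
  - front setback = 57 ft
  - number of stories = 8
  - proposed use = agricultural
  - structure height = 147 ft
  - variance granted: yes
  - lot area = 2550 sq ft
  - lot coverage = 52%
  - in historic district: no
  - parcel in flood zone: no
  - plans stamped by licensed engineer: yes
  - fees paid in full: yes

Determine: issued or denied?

Issued

Atomic conditions:
  lot area < 84459 sq ft: 2550 < 84459 is true
  variance granted: yes → true
  front setback ≥ 24 ft: 57 ≥ 24 is true
  structure height ≥ 21 ft: 147 ≥ 21 is true
  in historic district: no → false
  fees paid in full: yes → true
  zoning ∈ {C1, M1, R2, R3}: C1 is in the set → true
  number of stories ≤ 10: 8 ≤ 10 is true
  lot coverage ≥ 22%: 52 ≥ 22 is true
  NOT parcel in flood zone: no → true
  plans stamped by licensed engineer: yes → true
  proposed use ∈ {industrial, mixed, residential}: agricultural is not in the set → false
  zoning = R3: C1 == R3 is false
Combine:
[1.2] NOT true = false
[1] true OR false = true
[2.2] NOT true = false
[2] true OR false = true
[3.2] NOT true = false
[3] false OR false OR true = true
[4.1] NOT true = false
[4.2] NOT true = false
[4] false OR false OR true = true
[5] true OR false = true
[6.1] NOT false = true
[6.2] NOT false = true
[6.3] NOT true = false
[6] true OR true OR false = true
[root] true AND true AND true AND true AND true AND true = true
Overall: true → issued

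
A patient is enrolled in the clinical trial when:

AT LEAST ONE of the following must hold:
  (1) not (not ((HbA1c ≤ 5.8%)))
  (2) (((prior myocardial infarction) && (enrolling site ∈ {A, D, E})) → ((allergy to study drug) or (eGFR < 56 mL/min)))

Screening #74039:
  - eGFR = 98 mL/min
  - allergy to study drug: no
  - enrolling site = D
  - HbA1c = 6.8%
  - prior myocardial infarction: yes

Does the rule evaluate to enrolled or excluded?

Atomic conditions:
  HbA1c ≤ 5.8%: 6.8 ≤ 5.8 is false
  prior myocardial infarction: yes → true
  enrolling site ∈ {A, D, E}: D is in the set → true
  allergy to study drug: no → false
  eGFR < 56 mL/min: 98 < 56 is false
Combine:
[1.1] NOT false = true
[1] NOT true = false
[2.1] true AND true = true
[2.2] false OR false = false
[2] true → false = false
[root] false OR false = false
Overall: false → excluded

Excluded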